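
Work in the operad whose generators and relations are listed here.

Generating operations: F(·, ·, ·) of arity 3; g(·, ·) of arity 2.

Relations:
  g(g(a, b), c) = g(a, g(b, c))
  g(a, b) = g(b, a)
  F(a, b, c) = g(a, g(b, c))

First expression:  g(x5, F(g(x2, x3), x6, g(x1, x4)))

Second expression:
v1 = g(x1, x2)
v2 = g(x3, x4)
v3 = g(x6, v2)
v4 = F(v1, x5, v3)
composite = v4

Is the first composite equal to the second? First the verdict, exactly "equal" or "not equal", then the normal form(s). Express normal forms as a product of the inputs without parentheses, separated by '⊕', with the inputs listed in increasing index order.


equal; both compose to x1 ⊕ x2 ⊕ x3 ⊕ x4 ⊕ x5 ⊕ x6

The first expression, normalized: x1 ⊕ x2 ⊕ x3 ⊕ x4 ⊕ x5 ⊕ x6
The second expression, normalized: x1 ⊕ x2 ⊕ x3 ⊕ x4 ⊕ x5 ⊕ x6
One common form — equal.


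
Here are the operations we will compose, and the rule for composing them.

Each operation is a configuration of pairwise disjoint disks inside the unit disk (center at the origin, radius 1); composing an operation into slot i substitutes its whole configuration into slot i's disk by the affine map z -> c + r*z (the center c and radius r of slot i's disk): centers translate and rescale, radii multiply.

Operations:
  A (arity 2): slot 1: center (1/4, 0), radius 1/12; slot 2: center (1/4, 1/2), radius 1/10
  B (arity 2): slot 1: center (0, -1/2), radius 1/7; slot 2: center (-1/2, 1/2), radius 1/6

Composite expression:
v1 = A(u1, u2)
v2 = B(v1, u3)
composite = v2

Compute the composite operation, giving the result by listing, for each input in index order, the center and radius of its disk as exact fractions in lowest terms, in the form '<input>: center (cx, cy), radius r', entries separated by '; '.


Only the slot chain above each u matters under B; compose those maps.
tracing u1 down its 2-map path: center (1/28, -1/2), radius 1/84
tracing u2 down its 2-map path: center (1/28, -3/7), radius 1/70
tracing u3 down its 1-map path: center (-1/2, 1/2), radius 1/6

u1: center (1/28, -1/2), radius 1/84; u2: center (1/28, -3/7), radius 1/70; u3: center (-1/2, 1/2), radius 1/6


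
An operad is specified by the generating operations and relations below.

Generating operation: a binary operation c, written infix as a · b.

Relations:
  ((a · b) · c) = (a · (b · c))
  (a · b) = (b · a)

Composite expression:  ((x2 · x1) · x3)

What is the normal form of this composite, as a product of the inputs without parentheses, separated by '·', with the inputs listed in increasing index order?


x1 · x2 · x3

Reordering under c is free, so list the x-inputs canonically.
(x2 · x1) linearizes to x2 · x1
((x2 · x1) · x3) linearizes to x2 · x1 · x3
the factors in increasing index order: x1 · x2 · x3


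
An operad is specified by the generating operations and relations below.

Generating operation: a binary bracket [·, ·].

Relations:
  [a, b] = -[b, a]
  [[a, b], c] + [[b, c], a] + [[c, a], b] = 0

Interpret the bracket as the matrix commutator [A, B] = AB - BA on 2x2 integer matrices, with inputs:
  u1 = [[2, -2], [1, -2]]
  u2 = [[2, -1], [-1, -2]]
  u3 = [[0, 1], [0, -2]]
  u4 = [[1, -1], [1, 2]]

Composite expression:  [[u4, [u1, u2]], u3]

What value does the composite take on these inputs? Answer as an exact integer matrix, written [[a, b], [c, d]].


[[-14, -28], [28, 14]]

[u1, u2] = [[3, 4], [8, -3]]
[u4, [u1, u2]] = [[-12, 2], [14, 12]]
[[u4, [u1, u2]], u3] = [[-14, -28], [28, 14]]


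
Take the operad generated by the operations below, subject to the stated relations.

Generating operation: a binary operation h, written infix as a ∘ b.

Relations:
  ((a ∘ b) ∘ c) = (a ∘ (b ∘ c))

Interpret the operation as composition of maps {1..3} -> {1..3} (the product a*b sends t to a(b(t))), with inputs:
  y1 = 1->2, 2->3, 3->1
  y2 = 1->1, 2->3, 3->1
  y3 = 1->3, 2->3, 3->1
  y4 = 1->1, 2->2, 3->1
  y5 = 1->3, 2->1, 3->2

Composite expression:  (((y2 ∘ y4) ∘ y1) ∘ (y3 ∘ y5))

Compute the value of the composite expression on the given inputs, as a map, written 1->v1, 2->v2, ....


1->3, 2->1, 3->1

(y2 ∘ y4) = 1->1, 2->3, 3->1
((y2 ∘ y4) ∘ y1) = 1->3, 2->1, 3->1
(y3 ∘ y5) = 1->1, 2->3, 3->3
(((y2 ∘ y4) ∘ y1) ∘ (y3 ∘ y5)) = 1->3, 2->1, 3->1


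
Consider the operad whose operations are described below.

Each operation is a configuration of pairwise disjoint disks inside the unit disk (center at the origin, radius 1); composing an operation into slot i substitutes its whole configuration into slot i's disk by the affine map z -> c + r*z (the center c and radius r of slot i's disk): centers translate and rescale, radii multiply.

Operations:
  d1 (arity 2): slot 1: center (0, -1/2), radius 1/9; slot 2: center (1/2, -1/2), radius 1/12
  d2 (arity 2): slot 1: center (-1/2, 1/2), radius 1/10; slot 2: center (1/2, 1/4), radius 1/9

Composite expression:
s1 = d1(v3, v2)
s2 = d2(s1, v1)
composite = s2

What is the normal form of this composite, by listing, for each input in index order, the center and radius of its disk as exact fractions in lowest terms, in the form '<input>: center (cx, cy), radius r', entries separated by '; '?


v1: center (1/2, 1/4), radius 1/9; v2: center (-9/20, 9/20), radius 1/120; v3: center (-1/2, 9/20), radius 1/90

Below d2, radii multiply path by path; the v-disk centers shift.
input v3: applying the 2 nested substitutions gives center (-1/2, 9/20), radius 1/90
input v2: applying the 2 nested substitutions gives center (-9/20, 9/20), radius 1/120
input v1: applying the 1 nested substitution gives center (1/2, 1/4), radius 1/9


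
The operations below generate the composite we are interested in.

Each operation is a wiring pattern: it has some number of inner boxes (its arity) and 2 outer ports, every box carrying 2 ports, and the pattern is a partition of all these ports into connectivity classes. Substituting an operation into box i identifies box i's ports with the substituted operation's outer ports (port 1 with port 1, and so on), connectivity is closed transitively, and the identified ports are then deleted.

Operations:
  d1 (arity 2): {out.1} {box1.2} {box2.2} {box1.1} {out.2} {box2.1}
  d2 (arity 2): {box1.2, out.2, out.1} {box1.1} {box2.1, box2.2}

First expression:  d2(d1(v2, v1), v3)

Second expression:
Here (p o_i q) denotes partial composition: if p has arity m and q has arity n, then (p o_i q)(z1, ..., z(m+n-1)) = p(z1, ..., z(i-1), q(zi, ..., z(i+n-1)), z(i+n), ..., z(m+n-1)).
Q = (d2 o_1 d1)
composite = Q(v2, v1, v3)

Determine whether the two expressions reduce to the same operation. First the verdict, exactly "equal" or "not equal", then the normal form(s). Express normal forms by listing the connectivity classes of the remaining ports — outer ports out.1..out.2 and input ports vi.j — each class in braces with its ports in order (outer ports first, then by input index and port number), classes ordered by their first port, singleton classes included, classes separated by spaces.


equal; the common form is {out.1, out.2} {v1.1} {v1.2} {v2.1} {v2.2} {v3.1, v3.2}

The first composite normalizes to {out.1, out.2} {v1.1} {v1.2} {v2.1} {v2.2} {v3.1, v3.2}
The second composite normalizes to {out.1, out.2} {v1.1} {v1.2} {v2.1} {v2.2} {v3.1, v3.2}
The normal forms match — equal.


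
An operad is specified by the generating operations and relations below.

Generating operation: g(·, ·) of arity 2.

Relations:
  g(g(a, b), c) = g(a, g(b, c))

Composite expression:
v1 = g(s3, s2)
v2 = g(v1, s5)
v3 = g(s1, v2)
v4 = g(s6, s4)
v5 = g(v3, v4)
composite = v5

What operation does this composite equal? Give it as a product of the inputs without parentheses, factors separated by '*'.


s1 * s3 * s2 * s5 * s6 * s4

Every regrouping of g is equal, so read the s-inputs in written order.
g(s3, s2) linearizes to s3 * s2
g(g(s3, s2), s5) linearizes to s3 * s2 * s5
g(s1, g(g(s3, s2), s5)) linearizes to s1 * s3 * s2 * s5
g(s6, s4) linearizes to s6 * s4
g(g(s1, g(g(s3, s2), s5)), g(s6, s4)) linearizes to s1 * s3 * s2 * s5 * s6 * s4


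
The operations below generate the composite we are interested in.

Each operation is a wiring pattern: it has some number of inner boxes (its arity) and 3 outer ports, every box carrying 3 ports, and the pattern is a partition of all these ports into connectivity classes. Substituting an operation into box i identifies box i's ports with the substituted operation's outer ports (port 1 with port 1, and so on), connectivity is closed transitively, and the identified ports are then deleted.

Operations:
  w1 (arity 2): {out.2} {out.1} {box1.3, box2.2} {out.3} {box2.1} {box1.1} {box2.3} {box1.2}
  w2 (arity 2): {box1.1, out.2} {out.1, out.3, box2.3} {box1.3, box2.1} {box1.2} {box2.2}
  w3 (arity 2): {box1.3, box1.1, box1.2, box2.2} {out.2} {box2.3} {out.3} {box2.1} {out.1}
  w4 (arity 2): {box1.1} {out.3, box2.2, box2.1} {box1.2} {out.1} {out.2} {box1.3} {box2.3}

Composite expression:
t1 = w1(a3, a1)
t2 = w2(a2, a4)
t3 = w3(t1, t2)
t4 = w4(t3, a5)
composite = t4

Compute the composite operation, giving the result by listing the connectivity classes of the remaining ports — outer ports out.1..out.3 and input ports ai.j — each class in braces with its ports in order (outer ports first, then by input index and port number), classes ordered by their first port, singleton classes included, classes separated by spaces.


{out.1} {out.2} {out.3, a5.1, a5.2} {a1.1} {a1.2, a3.3} {a1.3} {a2.1} {a2.2} {a2.3, a4.1} {a3.1} {a3.2} {a4.2} {a4.3} {a5.3}

Connectivity passes through glued w4-boundaries; trace each wire chain.
w1 over (a3, a1) gives {out.1} {out.2} {out.3} {a1.1} {a1.2, a3.3} {a1.3} {a3.1} {a3.2}, out.j being that stage's outer ports
w2 over (a2, a4) gives {out.1, out.3, a4.3} {out.2, a2.1} {a2.2} {a2.3, a4.1} {a4.2}, out.j being that stage's outer ports
w3 over (a3, a1, a2, a4) gives {out.1} {out.2} {out.3} {a1.1} {a1.2, a3.3} {a1.3} {a2.1} {a2.2} {a2.3, a4.1} {a3.1} {a3.2} {a4.2} {a4.3}, out.j being that stage's outer ports
w4 over (a3, a1, a2, a4, a5) gives {out.1} {out.2} {out.3, a5.1, a5.2} {a1.1} {a1.2, a3.3} {a1.3} {a2.1} {a2.2} {a2.3, a4.1} {a3.1} {a3.2} {a4.2} {a4.3} {a5.3}, out.j being that stage's outer ports


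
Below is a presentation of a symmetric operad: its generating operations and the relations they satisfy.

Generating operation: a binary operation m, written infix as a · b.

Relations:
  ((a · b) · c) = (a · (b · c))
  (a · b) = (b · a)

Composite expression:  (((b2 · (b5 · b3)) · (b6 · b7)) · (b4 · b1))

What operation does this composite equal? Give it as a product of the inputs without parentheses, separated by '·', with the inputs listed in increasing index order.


b1 · b2 · b3 · b4 · b5 · b6 · b7


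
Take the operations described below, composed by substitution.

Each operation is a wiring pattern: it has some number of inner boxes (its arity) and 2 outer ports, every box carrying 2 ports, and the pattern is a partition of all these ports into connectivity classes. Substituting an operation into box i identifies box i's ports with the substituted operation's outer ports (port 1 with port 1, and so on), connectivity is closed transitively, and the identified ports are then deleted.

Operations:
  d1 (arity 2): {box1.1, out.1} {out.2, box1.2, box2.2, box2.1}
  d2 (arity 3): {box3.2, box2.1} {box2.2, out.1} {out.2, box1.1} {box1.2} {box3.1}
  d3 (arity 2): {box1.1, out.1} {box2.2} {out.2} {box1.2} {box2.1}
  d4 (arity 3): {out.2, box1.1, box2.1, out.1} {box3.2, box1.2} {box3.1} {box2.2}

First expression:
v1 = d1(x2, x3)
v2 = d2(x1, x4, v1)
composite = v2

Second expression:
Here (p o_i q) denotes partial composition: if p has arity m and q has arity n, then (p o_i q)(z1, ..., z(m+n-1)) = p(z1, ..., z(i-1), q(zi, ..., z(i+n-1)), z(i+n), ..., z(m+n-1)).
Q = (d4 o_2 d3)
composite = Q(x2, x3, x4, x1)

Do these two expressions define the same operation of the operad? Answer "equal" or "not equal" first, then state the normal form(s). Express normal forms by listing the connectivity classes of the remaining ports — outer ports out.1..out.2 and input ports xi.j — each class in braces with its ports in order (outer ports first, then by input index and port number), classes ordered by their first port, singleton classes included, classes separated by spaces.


not equal; the first gives {out.1, x4.2} {out.2, x1.1} {x1.2} {x2.1} {x2.2, x3.1, x3.2, x4.1} and the second {out.1, out.2, x2.1, x3.1} {x1.1} {x1.2, x2.2} {x3.2} {x4.1} {x4.2}

Normal form of the first expression: {out.1, x4.2} {out.2, x1.1} {x1.2} {x2.1} {x2.2, x3.1, x3.2, x4.1}
Normal form of the second expression: {out.1, out.2, x2.1, x3.1} {x1.1} {x1.2, x2.2} {x3.2} {x4.1} {x4.2}
The normal forms differ: not equal.


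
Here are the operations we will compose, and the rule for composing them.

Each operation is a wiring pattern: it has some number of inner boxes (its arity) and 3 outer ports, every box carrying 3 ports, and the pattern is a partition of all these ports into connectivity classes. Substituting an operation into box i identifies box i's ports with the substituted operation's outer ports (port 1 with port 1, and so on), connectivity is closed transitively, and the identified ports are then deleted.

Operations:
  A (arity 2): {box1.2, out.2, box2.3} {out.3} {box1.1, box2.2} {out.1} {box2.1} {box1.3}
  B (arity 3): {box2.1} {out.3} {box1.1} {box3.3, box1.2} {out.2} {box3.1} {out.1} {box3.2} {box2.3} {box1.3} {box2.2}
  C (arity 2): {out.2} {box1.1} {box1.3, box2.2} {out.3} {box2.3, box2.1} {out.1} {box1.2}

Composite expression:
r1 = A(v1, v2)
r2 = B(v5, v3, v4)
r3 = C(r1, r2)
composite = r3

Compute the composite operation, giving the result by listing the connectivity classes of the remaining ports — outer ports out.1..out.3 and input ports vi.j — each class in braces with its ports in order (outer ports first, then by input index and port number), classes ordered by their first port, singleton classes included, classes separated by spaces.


After gluing at C, chains via deleted ports link the v-ports.
composing A on (v1, v2), with out.j its own outer ports: {out.1} {out.2, v1.2, v2.3} {out.3} {v1.1, v2.2} {v1.3} {v2.1}
composing B on (v5, v3, v4), with out.j its own outer ports: {out.1} {out.2} {out.3} {v3.1} {v3.2} {v3.3} {v4.1} {v4.2} {v4.3, v5.2} {v5.1} {v5.3}
composing C on (v1, v2, v5, v3, v4), with out.j its own outer ports: {out.1} {out.2} {out.3} {v1.1, v2.2} {v1.2, v2.3} {v1.3} {v2.1} {v3.1} {v3.2} {v3.3} {v4.1} {v4.2} {v4.3, v5.2} {v5.1} {v5.3}

{out.1} {out.2} {out.3} {v1.1, v2.2} {v1.2, v2.3} {v1.3} {v2.1} {v3.1} {v3.2} {v3.3} {v4.1} {v4.2} {v4.3, v5.2} {v5.1} {v5.3}


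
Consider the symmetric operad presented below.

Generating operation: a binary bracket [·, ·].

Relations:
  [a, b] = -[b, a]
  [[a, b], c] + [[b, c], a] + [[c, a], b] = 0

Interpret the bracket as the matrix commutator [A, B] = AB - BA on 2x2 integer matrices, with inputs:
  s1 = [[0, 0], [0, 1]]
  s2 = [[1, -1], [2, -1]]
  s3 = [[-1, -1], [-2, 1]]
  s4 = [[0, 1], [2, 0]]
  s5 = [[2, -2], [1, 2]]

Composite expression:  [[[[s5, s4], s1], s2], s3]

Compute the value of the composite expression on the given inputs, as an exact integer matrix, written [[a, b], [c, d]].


[s5, s4] = [[-5, 0], [0, 5]]
[[s5, s4], s1] = [[0, 0], [0, 0]]
[[[s5, s4], s1], s2] = [[0, 0], [0, 0]]
[[[[s5, s4], s1], s2], s3] = [[0, 0], [0, 0]]

[[0, 0], [0, 0]]


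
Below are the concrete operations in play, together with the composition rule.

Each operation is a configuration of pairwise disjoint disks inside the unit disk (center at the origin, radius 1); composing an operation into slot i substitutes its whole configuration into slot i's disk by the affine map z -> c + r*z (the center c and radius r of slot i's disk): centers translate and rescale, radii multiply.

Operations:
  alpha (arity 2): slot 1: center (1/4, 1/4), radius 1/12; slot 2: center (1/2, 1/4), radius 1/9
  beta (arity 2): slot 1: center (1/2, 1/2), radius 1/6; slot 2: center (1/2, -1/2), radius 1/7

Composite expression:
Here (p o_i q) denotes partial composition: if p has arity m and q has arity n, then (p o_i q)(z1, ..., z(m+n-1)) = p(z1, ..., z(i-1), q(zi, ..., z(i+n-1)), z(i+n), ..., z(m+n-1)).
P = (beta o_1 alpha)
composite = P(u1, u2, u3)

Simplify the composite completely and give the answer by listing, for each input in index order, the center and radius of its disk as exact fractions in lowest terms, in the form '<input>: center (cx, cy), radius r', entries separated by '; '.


u1: center (13/24, 13/24), radius 1/72; u2: center (7/12, 13/24), radius 1/54; u3: center (1/2, -1/2), radius 1/7

Affine substitution under beta: radii multiply and u-centers shift.
u1: after 2 affine steps, its disk has center (13/24, 13/24), radius 1/72
u2: after 2 affine steps, its disk has center (7/12, 13/24), radius 1/54
u3: after 1 affine step, its disk has center (1/2, -1/2), radius 1/7


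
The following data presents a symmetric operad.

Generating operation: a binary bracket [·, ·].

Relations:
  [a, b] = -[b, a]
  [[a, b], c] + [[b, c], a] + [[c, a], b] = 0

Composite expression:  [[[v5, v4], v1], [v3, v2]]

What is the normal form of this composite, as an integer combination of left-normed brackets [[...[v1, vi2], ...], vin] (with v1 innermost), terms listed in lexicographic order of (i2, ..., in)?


A multilinear Lie element is pinned by v1-initial words (v1 innermost).
Composite bracket: [[[v5, v4], v1], [v3, v2]]
Expanding via [a, b] = ab - ba: 16 signed words (2^4 = 16).
Keep just the words that open with v1:
  sign of v1v4v5v2v3 is -1, so it contributes -[[[[v1, v4], v5], v2], v3]
  sign of v1v4v5v3v2 is +1, so it contributes +[[[[v1, v4], v5], v3], v2]
  sign of v1v5v4v2v3 is +1, so it contributes +[[[[v1, v5], v4], v2], v3]
  sign of v1v5v4v3v2 is -1, so it contributes -[[[[v1, v5], v4], v3], v2]

-[[[[v1, v4], v5], v2], v3] + [[[[v1, v4], v5], v3], v2] + [[[[v1, v5], v4], v2], v3] - [[[[v1, v5], v4], v3], v2]


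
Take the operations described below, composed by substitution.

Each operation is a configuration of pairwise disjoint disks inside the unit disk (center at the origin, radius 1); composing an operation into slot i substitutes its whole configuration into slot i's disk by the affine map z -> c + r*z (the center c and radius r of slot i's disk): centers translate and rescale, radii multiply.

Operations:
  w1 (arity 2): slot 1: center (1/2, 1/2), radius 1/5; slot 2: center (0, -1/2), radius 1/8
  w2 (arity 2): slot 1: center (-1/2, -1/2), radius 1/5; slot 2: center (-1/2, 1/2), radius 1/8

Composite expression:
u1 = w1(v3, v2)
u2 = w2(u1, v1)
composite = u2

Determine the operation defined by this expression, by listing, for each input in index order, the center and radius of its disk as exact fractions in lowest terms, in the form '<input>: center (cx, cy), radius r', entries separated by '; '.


v1: center (-1/2, 1/2), radius 1/8; v2: center (-1/2, -3/5), radius 1/40; v3: center (-2/5, -2/5), radius 1/25

Below w2, radii multiply path by path; the v-disk centers shift.
input v3: applying the 2 nested substitutions gives center (-2/5, -2/5), radius 1/25
input v2: applying the 2 nested substitutions gives center (-1/2, -3/5), radius 1/40
input v1: applying the 1 nested substitution gives center (-1/2, 1/2), radius 1/8


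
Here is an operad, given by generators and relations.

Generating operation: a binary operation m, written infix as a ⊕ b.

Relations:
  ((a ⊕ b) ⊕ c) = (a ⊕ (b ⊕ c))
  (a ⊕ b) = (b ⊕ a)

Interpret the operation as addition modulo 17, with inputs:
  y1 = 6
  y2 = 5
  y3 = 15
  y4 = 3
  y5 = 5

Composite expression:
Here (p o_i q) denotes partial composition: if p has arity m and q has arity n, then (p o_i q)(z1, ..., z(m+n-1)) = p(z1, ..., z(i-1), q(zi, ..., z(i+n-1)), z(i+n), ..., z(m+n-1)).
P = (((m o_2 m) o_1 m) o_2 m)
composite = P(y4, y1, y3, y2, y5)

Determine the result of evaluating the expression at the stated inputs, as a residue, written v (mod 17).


0 (mod 17)


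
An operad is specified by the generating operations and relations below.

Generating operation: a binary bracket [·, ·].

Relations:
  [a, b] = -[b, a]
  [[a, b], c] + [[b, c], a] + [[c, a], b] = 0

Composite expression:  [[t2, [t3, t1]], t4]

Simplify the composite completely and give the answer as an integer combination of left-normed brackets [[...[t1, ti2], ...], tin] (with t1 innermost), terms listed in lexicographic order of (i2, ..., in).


[[[t1, t3], t2], t4]


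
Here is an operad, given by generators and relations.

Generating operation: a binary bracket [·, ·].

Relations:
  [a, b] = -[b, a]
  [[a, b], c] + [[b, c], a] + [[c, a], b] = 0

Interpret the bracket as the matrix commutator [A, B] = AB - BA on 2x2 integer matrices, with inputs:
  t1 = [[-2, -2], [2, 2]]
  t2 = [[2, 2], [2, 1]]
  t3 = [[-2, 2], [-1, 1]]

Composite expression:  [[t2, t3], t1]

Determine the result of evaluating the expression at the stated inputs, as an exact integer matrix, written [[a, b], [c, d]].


[[6, 56], [44, -6]]

[t2, t3] = [[-6, 8], [-5, 6]]
[[t2, t3], t1] = [[6, 56], [44, -6]]


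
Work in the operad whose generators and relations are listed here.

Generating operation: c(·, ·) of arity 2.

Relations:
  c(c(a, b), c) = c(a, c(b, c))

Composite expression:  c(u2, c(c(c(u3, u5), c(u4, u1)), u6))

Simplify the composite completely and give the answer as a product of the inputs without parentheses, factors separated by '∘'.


u2 ∘ u3 ∘ u5 ∘ u4 ∘ u1 ∘ u6

All parenthesizations of c agree; list the u-inputs left to right.
c(u3, u5) linearizes to u3 ∘ u5
c(u4, u1) linearizes to u4 ∘ u1
c(c(u3, u5), c(u4, u1)) linearizes to u3 ∘ u5 ∘ u4 ∘ u1
c(c(c(u3, u5), c(u4, u1)), u6) linearizes to u3 ∘ u5 ∘ u4 ∘ u1 ∘ u6
c(u2, c(c(c(u3, u5), c(u4, u1)), u6)) linearizes to u2 ∘ u3 ∘ u5 ∘ u4 ∘ u1 ∘ u6


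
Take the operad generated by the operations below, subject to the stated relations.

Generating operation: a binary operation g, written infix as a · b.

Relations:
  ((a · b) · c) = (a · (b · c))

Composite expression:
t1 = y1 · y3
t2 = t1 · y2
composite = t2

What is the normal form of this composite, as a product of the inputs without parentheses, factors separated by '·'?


The g-tree's shape is irrelevant; the y-reading-order decides.
(y1 · y3) reduces to y1 · y3
((y1 · y3) · y2) reduces to y1 · y3 · y2

y1 · y3 · y2


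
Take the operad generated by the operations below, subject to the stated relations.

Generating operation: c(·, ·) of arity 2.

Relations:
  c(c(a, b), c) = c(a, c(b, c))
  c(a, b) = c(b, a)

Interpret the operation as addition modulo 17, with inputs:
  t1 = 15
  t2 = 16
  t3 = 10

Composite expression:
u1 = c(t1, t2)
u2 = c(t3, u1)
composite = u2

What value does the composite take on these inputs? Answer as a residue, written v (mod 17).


7 (mod 17)


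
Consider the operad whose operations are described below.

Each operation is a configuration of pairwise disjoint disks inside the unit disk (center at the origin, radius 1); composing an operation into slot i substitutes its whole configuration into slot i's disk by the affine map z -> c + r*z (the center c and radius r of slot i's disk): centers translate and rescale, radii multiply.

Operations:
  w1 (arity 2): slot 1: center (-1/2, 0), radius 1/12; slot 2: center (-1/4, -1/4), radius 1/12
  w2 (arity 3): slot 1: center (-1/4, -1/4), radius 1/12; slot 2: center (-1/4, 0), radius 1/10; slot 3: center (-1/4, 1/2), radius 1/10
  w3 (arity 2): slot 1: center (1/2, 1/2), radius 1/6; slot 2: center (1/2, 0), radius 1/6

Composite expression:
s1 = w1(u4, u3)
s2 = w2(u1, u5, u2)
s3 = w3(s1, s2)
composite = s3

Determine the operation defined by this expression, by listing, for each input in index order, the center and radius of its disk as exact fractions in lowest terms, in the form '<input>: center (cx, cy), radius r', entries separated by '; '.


u1: center (11/24, -1/24), radius 1/72; u2: center (11/24, 1/12), radius 1/60; u3: center (11/24, 11/24), radius 1/72; u4: center (5/12, 1/2), radius 1/72; u5: center (11/24, 0), radius 1/60

Only the slot chain above each u matters under w3; compose those maps.
for u4, the 2-step affine chain lands on center (5/12, 1/2), radius 1/72
for u3, the 2-step affine chain lands on center (11/24, 11/24), radius 1/72
for u1, the 2-step affine chain lands on center (11/24, -1/24), radius 1/72
for u5, the 2-step affine chain lands on center (11/24, 0), radius 1/60
for u2, the 2-step affine chain lands on center (11/24, 1/12), radius 1/60


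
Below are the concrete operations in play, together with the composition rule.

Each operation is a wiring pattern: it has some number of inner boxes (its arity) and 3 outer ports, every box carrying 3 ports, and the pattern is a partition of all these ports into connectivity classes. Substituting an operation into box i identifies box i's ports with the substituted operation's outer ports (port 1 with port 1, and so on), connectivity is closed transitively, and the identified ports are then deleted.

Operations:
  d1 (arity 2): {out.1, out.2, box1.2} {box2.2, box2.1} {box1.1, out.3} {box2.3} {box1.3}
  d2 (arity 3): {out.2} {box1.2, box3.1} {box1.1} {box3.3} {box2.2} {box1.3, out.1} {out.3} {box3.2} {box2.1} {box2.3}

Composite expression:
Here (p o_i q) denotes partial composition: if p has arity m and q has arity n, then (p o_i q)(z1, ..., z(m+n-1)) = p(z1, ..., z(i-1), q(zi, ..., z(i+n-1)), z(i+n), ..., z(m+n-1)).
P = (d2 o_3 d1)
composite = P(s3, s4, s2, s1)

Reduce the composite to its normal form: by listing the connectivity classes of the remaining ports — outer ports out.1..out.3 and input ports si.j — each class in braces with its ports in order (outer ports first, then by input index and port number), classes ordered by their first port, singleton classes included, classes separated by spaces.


{out.1, s3.3} {out.2} {out.3} {s1.1, s1.2} {s1.3} {s2.1} {s2.2, s3.2} {s2.3} {s3.1} {s4.1} {s4.2} {s4.3}

After gluing at d2, chains via deleted ports link the s-ports.
composing d1 on (s2, s1), with out.j its own outer ports: {out.1, out.2, s2.2} {out.3, s2.1} {s1.1, s1.2} {s1.3} {s2.3}
composing d2 on (s3, s4, s2, s1), with out.j its own outer ports: {out.1, s3.3} {out.2} {out.3} {s1.1, s1.2} {s1.3} {s2.1} {s2.2, s3.2} {s2.3} {s3.1} {s4.1} {s4.2} {s4.3}


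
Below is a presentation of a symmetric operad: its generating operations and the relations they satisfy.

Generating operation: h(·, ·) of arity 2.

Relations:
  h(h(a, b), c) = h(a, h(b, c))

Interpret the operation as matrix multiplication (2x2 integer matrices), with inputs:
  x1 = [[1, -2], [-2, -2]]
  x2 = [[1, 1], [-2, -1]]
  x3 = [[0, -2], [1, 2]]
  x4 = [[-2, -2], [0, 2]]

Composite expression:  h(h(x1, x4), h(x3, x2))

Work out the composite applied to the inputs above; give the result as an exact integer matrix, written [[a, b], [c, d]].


h(x1, x4) = [[-2, -6], [4, 0]]
h(x3, x2) = [[4, 2], [-3, -1]]
h(h(x1, x4), h(x3, x2)) = [[10, 2], [16, 8]]

[[10, 2], [16, 8]]


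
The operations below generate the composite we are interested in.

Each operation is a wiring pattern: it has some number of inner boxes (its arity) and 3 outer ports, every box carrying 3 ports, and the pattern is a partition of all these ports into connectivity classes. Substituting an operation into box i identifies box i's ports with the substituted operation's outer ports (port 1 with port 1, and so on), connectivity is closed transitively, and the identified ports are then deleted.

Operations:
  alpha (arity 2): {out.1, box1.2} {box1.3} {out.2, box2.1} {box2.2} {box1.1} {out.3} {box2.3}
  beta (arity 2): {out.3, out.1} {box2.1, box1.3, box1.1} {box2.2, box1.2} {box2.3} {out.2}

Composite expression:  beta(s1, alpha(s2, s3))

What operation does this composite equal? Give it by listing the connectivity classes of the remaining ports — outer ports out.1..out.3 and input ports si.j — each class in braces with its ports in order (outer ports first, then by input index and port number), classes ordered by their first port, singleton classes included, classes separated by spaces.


{out.1, out.3} {out.2} {s1.1, s1.3, s2.2} {s1.2, s3.1} {s2.1} {s2.3} {s3.2} {s3.3}

After gluing at beta, chains via deleted ports link the s-ports.
through alpha, on inputs (s2, s3): {out.1, s2.2} {out.2, s3.1} {out.3} {s2.1} {s2.3} {s3.2} {s3.3} (out.j = stage outer ports)
through beta, on inputs (s1, s2, s3): {out.1, out.3} {out.2} {s1.1, s1.3, s2.2} {s1.2, s3.1} {s2.1} {s2.3} {s3.2} {s3.3} (out.j = stage outer ports)


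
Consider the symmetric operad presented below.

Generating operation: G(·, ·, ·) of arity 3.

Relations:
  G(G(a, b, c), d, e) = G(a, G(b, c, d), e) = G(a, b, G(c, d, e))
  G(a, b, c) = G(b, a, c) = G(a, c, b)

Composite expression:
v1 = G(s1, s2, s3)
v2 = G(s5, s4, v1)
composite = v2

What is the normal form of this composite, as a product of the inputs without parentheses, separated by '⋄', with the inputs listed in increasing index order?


Key point: G commutes, so take the s-inputs in any fixed order.
G(s1, s2, s3) collapses to s1 ⋄ s2 ⋄ s3
G(s5, s4, G(s1, s2, s3)) collapses to s5 ⋄ s4 ⋄ s1 ⋄ s2 ⋄ s3
rearranged into index order: s1 ⋄ s2 ⋄ s3 ⋄ s4 ⋄ s5

s1 ⋄ s2 ⋄ s3 ⋄ s4 ⋄ s5


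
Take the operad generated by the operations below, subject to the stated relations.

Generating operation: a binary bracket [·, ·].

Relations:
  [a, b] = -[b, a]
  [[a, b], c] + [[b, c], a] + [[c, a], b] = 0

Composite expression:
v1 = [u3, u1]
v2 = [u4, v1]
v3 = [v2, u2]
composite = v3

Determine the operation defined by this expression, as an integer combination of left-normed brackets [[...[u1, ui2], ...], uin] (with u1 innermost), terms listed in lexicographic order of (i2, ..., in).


[[[u1, u3], u4], u2]

Antisymmetry and Jacobi reduce to u1-anchored left-normed brackets.
Composite bracket: [[u4, [u3, u1]], u2]
The bracket unfolds into 8 signed words via [a, b] = ab - ba (2^3 = 8).
Coefficients come from the u1-initial words:
  word u1u3u4u2 has sign +1, contributing +[[[u1, u3], u4], u2]


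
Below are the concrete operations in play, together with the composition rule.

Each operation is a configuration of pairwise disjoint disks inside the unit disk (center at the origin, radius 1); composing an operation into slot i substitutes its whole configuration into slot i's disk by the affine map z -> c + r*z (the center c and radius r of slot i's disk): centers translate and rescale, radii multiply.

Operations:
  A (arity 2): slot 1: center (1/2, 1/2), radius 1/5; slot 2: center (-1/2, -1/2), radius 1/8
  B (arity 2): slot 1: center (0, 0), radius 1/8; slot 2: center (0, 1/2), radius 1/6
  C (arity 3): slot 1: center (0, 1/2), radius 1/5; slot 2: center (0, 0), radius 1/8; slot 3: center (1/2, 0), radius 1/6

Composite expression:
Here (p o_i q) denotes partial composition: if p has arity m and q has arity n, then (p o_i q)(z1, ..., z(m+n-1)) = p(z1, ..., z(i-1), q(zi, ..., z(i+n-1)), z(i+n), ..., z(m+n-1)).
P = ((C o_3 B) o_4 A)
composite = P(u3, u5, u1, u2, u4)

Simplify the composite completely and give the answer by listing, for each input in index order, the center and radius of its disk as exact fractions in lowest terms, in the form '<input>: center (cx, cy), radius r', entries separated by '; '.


u1: center (1/2, 0), radius 1/48; u2: center (37/72, 7/72), radius 1/180; u3: center (0, 1/2), radius 1/5; u4: center (35/72, 5/72), radius 1/288; u5: center (0, 0), radius 1/8

Nesting under C composes maps z -> c + r*z down each u-path.
u3: after 1 affine step, its disk has center (0, 1/2), radius 1/5
u5: after 1 affine step, its disk has center (0, 0), radius 1/8
u1: after 2 affine steps, its disk has center (1/2, 0), radius 1/48
u2: after 3 affine steps, its disk has center (37/72, 7/72), radius 1/180
u4: after 3 affine steps, its disk has center (35/72, 5/72), radius 1/288


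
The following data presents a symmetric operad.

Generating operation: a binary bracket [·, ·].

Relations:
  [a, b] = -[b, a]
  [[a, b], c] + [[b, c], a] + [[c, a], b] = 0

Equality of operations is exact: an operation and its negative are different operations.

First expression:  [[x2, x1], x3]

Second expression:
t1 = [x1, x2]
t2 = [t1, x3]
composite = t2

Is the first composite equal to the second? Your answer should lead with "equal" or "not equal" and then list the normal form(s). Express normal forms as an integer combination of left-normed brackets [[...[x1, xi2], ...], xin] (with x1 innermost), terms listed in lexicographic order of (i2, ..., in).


not equal; the first gives -[[x1, x2], x3] and the second [[x1, x2], x3]


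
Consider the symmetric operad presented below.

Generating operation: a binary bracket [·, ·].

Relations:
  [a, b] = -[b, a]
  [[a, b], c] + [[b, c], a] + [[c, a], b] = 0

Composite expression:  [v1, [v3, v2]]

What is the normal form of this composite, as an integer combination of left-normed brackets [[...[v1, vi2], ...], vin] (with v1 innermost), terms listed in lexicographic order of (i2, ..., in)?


In the tensor algebra, words opening v1 carry the v1-anchored form.
Composite bracket: [v1, [v3, v2]]
Under [a, b] = ab - ba we get 4 signed associative words (2^2 = 4).
Collect the words opening with v1:
  v1v2v3 (sign -1) contributes -[[v1, v2], v3]
  v1v3v2 (sign +1) contributes +[[v1, v3], v2]

-[[v1, v2], v3] + [[v1, v3], v2]


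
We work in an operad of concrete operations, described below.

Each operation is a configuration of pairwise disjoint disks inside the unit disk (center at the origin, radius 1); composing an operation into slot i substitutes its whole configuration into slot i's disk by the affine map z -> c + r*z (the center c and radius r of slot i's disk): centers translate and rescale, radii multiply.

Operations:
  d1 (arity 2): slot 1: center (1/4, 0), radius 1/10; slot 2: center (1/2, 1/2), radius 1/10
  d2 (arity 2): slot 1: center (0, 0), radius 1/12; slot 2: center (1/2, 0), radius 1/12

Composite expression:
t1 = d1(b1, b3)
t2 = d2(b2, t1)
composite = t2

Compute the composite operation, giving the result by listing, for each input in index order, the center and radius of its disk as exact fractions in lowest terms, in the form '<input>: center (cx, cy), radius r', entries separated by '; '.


Affine substitution under d2: radii multiply and b-centers shift.
b2: after 1 affine step, its disk has center (0, 0), radius 1/12
b1: after 2 affine steps, its disk has center (25/48, 0), radius 1/120
b3: after 2 affine steps, its disk has center (13/24, 1/24), radius 1/120

b1: center (25/48, 0), radius 1/120; b2: center (0, 0), radius 1/12; b3: center (13/24, 1/24), radius 1/120


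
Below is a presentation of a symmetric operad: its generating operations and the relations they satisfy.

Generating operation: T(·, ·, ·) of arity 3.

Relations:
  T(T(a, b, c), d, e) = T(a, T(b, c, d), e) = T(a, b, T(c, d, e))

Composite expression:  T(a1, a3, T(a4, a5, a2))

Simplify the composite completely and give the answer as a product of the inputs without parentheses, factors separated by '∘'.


a1 ∘ a3 ∘ a4 ∘ a5 ∘ a2


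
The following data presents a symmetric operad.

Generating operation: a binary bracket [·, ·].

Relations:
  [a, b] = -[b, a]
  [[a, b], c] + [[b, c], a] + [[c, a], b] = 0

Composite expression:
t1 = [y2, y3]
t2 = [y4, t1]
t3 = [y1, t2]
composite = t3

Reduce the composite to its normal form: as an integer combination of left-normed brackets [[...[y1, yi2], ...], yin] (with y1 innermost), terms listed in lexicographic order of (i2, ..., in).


-[[[y1, y2], y3], y4] + [[[y1, y3], y2], y4] + [[[y1, y4], y2], y3] - [[[y1, y4], y3], y2]

Left-normed coefficients sit on the y1-initial expansion words.
Composite bracket: [y1, [y4, [y2, y3]]]
Full expansion: 8 signed words from ab - ba (2^3 = 8).
The y1-initial words carry the normal form:
  the word y1y2y3y4 carries sign -1 and contributes -[[[y1, y2], y3], y4]
  the word y1y3y2y4 carries sign +1 and contributes +[[[y1, y3], y2], y4]
  the word y1y4y2y3 carries sign +1 and contributes +[[[y1, y4], y2], y3]
  the word y1y4y3y2 carries sign -1 and contributes -[[[y1, y4], y3], y2]


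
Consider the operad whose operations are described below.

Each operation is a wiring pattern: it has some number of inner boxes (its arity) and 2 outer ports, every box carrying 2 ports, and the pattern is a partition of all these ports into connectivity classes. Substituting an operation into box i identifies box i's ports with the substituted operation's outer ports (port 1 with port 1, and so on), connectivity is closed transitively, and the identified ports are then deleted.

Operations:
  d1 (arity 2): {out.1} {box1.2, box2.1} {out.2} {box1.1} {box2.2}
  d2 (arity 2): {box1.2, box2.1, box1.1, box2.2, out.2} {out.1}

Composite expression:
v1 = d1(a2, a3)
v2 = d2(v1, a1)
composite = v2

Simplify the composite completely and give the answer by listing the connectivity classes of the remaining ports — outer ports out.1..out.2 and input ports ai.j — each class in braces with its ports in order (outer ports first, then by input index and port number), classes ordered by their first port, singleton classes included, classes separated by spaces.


{out.1} {out.2, a1.1, a1.2} {a2.1} {a2.2, a3.1} {a3.2}

Reachability decides: close wires over d2-identified ports.
stage d1: inputs (a2, a3), connectivity {out.1} {out.2} {a2.1} {a2.2, a3.1} {a3.2}, out.j its boundary
stage d2: inputs (a2, a3, a1), connectivity {out.1} {out.2, a1.1, a1.2} {a2.1} {a2.2, a3.1} {a3.2}, out.j its boundary


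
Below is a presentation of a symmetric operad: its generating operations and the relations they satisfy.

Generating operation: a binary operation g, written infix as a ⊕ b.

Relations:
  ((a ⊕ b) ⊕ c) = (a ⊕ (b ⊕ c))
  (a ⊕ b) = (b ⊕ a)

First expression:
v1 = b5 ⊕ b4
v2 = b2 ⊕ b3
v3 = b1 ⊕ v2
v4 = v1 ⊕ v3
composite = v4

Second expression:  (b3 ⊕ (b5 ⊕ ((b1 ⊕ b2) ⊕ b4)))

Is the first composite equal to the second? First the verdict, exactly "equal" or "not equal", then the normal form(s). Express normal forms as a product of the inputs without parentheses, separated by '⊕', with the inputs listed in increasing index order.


In normal form, the first expression is b1 ⊕ b2 ⊕ b3 ⊕ b4 ⊕ b5
In normal form, the second expression is b1 ⊕ b2 ⊕ b3 ⊕ b4 ⊕ b5
Identical normal forms: equal.

equal; both compose to b1 ⊕ b2 ⊕ b3 ⊕ b4 ⊕ b5


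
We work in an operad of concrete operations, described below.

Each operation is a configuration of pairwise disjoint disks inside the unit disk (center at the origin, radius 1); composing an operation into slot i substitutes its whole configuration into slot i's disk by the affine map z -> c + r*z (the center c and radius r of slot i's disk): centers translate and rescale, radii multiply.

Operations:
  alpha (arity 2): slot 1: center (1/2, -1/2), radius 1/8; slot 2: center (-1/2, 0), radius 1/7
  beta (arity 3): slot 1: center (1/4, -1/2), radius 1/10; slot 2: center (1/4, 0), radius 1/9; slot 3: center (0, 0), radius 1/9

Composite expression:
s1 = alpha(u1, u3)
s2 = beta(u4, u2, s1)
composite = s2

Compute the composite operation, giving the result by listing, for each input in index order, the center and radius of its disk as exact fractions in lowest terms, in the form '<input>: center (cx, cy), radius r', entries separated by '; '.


u1: center (1/18, -1/18), radius 1/72; u2: center (1/4, 0), radius 1/9; u3: center (-1/18, 0), radius 1/63; u4: center (1/4, -1/2), radius 1/10


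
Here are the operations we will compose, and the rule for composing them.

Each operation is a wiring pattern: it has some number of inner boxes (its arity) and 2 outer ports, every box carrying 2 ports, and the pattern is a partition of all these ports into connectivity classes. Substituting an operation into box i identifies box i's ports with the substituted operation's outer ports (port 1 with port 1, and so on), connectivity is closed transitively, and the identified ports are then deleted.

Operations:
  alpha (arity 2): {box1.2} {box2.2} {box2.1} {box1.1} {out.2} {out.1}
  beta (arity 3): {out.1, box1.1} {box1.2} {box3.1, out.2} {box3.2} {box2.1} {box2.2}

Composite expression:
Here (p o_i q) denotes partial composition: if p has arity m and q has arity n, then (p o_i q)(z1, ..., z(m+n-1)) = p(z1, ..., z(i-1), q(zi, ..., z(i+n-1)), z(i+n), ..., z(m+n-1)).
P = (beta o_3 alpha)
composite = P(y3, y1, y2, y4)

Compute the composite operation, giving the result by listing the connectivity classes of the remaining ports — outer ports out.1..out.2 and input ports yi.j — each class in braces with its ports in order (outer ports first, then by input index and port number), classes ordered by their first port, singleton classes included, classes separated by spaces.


Substituting into beta glues patterns; closure does the rest.
through alpha, on inputs (y2, y4): {out.1} {out.2} {y2.1} {y2.2} {y4.1} {y4.2} (out.j = stage outer ports)
through beta, on inputs (y3, y1, y2, y4): {out.1, y3.1} {out.2} {y1.1} {y1.2} {y2.1} {y2.2} {y3.2} {y4.1} {y4.2} (out.j = stage outer ports)

{out.1, y3.1} {out.2} {y1.1} {y1.2} {y2.1} {y2.2} {y3.2} {y4.1} {y4.2}
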